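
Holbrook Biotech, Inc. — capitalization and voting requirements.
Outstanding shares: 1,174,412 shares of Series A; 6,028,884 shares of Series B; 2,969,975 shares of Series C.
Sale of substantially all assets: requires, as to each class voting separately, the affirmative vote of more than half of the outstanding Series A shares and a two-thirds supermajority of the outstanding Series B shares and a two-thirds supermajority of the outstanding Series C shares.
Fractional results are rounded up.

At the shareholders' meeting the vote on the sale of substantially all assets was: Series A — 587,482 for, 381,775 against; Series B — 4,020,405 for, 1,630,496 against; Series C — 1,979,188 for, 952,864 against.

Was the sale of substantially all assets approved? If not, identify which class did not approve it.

Series A: a majority of 1174412 is 587207; 587,207 required, 587,482 in favor — approved.
Series B: 2/3 of 6028884 = 4019256; 4,019,256 required, 4,020,405 in favor — approved.
Series C: 2/3 of 2969975 = 1979983.33, rounded up to 1979984; 1,979,984 required, 1,979,188 in favor — not approved.

Not approved — the Series C shares did not give the required vote.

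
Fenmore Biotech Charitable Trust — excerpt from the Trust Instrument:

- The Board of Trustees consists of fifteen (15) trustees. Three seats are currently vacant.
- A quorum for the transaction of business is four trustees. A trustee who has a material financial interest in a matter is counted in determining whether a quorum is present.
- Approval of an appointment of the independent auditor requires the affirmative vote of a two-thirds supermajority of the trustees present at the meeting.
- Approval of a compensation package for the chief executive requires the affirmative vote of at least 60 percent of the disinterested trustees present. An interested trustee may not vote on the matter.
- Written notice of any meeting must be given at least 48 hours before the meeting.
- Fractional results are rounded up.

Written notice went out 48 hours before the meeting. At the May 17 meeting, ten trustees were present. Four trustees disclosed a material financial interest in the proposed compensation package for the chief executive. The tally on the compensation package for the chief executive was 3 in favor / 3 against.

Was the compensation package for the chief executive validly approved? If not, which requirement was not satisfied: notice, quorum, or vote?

Invalid — vote requirement not satisfied.

Notice: 48 hours given; 48 required (48 ≥ 48). Satisfied.
Quorum: 10 present (interested trustees count toward quorum); quorum is 4. Satisfied.
Vote: the compensation package for the chief executive requires three-fifths of the disinterested trustees present (10 − 4 = 6). 3/5 of 6 = 3.60, rounded up to 4, so 4 affirmative votes are needed; 3 voted in favor. Not satisfied.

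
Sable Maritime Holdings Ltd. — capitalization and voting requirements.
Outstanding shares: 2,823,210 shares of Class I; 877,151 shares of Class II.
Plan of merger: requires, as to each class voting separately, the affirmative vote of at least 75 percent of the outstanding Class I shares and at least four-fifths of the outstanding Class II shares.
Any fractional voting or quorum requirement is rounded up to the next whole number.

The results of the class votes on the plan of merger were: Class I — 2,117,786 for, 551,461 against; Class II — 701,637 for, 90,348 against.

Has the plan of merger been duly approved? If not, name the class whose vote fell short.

Class I: 3/4 of 2823210 = 2117407.50, rounded up to 2117408; 2,117,408 required, 2,117,786 in favor — approved.
Class II: 4/5 of 877151 = 701720.80, rounded up to 701721; 701,721 required, 701,637 in favor — not approved.

Not approved — the Class II shares did not give the required vote.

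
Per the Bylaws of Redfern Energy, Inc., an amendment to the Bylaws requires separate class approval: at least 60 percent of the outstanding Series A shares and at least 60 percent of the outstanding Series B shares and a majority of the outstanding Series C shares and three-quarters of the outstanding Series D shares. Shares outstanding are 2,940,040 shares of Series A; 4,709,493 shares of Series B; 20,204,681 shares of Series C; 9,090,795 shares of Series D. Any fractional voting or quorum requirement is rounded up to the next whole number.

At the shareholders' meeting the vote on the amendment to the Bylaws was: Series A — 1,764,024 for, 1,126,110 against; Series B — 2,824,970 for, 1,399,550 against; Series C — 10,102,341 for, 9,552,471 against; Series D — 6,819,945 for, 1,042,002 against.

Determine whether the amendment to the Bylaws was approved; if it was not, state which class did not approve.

Not approved — the Series B shares did not give the required vote.

Series A: 3/5 of 2940040 = 1764024; 1,764,024 required, 1,764,024 in favor — approved.
Series B: 3/5 of 4709493 = 2825695.80, rounded up to 2825696; 2,825,696 required, 2,824,970 in favor — not approved.
Series C: a majority of 20204681 is 10102341; 10,102,341 required, 10,102,341 in favor — approved.
Series D: 3/4 of 9090795 = 6818096.25, rounded up to 6818097; 6,818,097 required, 6,819,945 in favor — approved.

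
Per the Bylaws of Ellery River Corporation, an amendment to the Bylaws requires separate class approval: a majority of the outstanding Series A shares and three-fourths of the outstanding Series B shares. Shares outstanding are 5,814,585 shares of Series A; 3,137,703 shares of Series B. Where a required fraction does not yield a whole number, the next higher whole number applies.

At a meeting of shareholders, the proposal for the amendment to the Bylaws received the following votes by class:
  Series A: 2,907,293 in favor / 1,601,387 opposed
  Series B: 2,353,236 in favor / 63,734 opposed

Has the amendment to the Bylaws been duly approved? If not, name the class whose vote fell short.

Series A: a majority of 5814585 is 2907293; 2,907,293 required, 2,907,293 in favor — approved.
Series B: 3/4 of 3137703 = 2353277.25, rounded up to 2353278; 2,353,278 required, 2,353,236 in favor — not approved.

Not approved — the Series B shares did not give the required vote.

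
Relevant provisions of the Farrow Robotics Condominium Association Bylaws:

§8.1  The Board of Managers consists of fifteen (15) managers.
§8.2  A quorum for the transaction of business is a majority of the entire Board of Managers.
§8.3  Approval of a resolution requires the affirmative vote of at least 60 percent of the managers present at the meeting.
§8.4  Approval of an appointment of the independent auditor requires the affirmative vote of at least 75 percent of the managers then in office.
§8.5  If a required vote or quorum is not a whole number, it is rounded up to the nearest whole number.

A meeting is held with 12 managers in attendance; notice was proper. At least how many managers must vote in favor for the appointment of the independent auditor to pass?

The appointment of the independent auditor requires three-fourths of the managers then in office (15).
3/4 of 15 = 11.25, rounded up to 12.

12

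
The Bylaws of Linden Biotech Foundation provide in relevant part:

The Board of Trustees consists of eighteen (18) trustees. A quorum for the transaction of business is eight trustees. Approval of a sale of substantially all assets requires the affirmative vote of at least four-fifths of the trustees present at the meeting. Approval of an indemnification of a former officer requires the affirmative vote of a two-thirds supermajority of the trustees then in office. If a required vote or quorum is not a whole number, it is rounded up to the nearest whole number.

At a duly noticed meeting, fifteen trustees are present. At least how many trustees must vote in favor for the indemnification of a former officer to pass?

12

The indemnification of a former officer requires two-thirds of the trustees then in office (18).
2/3 of 18 = 12.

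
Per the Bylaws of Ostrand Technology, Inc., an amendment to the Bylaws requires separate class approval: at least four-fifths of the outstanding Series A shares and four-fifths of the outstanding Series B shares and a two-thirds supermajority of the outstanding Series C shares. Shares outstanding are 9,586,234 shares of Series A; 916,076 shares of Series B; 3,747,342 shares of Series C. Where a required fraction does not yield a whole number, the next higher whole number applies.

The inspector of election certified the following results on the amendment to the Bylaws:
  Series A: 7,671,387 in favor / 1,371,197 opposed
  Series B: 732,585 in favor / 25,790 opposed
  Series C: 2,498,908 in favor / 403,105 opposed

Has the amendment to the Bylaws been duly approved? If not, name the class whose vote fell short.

Not approved — the Series B shares did not give the required vote.

Series A: 4/5 of 9586234 = 7668987.20, rounded up to 7668988; 7,668,988 required, 7,671,387 in favor — approved.
Series B: 4/5 of 916076 = 732860.80, rounded up to 732861; 732,861 required, 732,585 in favor — not approved.
Series C: 2/3 of 3747342 = 2498228; 2,498,228 required, 2,498,908 in favor — approved.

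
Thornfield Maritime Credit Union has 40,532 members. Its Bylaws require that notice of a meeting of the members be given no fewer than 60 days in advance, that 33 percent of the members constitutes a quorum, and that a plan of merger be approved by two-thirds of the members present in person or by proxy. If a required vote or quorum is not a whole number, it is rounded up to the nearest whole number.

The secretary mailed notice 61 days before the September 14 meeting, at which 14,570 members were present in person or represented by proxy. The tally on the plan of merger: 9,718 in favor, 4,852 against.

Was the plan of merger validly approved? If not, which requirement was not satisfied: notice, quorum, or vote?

Valid — all requirements satisfied.

Notice: 61 days given; 60 required. Satisfied.
Quorum: 33% of 40,532 = 13,375.56, rounded up to 13,376; 14,570 present. Satisfied.
Vote: requires two-thirds of those present (14,570); 2/3 of 14570 = 9713.33, rounded up to 9714, so 9,714 needed; 9,718 in favor. Satisfied.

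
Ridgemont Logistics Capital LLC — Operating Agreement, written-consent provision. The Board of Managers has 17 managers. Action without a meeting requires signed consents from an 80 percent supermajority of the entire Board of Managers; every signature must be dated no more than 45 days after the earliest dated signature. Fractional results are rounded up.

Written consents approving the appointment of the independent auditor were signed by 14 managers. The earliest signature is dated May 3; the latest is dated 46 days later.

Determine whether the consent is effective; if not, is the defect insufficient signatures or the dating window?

Not effective — dating-window requirement not satisfied.

Signatures required: an 80 percent supermajority of 17 — 4/5 of 17 = 13.60, rounded up to 14, so 14 needed; 14 signed. Sufficient.
Dating window: the latest signature is 46 days after the earliest; the limit is 45 days. Outside the window.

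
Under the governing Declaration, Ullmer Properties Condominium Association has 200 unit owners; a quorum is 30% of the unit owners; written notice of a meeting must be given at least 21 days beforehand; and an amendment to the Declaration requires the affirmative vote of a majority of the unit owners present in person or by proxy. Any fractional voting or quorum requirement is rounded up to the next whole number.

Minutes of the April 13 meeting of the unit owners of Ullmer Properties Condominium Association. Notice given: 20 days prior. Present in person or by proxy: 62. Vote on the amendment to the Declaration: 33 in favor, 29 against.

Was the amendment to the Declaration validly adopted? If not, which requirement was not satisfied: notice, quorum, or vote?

Invalid — notice requirement not satisfied.

Notice: 20 days given; 21 required. Not satisfied.
Quorum: 30% of 200 = 60; 62 present. Satisfied.
Vote: requires a majority of those present (62); a majority of 62 is 32, so 32 needed; 33 in favor. Satisfied.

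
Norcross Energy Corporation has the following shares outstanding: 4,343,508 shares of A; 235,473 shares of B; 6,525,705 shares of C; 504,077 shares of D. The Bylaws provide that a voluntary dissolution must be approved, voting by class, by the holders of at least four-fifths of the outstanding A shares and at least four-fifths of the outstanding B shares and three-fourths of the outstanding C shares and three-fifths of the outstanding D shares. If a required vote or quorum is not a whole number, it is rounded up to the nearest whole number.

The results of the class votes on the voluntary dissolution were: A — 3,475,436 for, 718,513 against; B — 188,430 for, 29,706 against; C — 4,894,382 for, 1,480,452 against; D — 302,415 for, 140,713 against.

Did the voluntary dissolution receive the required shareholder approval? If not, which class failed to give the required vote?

A: 4/5 of 4343508 = 3474806.40, rounded up to 3474807; 3,474,807 required, 3,475,436 in favor — approved.
B: 4/5 of 235473 = 188378.40, rounded up to 188379; 188,379 required, 188,430 in favor — approved.
C: 3/4 of 6525705 = 4894278.75, rounded up to 4894279; 4,894,279 required, 4,894,382 in favor — approved.
D: 3/5 of 504077 = 302446.20, rounded up to 302447; 302,447 required, 302,415 in favor — not approved.

Not approved — the D shares did not give the required vote.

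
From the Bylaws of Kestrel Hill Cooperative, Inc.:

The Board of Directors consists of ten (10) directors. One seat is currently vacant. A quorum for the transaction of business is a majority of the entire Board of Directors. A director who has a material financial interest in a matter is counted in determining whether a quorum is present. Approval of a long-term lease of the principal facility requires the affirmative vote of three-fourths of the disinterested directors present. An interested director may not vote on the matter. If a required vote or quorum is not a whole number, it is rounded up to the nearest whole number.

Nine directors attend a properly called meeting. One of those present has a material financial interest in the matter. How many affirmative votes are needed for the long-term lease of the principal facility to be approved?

6

The long-term lease of the principal facility requires three-fourths of the disinterested directors present (9 − 1 = 8).
3/4 of 8 = 6.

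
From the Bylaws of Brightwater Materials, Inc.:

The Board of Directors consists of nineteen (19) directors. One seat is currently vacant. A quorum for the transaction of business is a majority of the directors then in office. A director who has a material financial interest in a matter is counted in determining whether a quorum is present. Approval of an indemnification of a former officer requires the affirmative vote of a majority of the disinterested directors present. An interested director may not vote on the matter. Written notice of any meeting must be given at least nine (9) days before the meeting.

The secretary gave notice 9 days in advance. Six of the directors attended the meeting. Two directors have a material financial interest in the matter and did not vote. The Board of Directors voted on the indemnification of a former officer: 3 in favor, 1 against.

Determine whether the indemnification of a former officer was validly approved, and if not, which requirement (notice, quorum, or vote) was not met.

Notice: 9 days given; 9 required (9 ≥ 9). Satisfied.
Quorum: 6 present (interested directors count toward quorum); quorum is 10. Not satisfied.
Vote: the indemnification of a former officer requires a majority of the disinterested directors present (6 − 2 = 4). A majority of 4 is 3, so 3 affirmative votes are needed; 3 voted in favor. Satisfied. (Moot — without a quorum no business can be validly transacted.)

Invalid — quorum requirement not satisfied.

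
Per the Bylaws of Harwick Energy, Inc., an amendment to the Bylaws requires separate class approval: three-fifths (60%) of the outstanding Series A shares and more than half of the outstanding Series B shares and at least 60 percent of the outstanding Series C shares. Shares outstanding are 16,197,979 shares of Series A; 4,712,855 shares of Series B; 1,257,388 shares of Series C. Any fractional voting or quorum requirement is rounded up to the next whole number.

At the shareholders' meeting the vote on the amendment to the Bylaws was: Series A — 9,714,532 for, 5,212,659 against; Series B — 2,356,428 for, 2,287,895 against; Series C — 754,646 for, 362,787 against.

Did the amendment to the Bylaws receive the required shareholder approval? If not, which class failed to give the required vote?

Not approved — the Series A shares did not give the required vote.

Series A: 3/5 of 16197979 = 9718787.40, rounded up to 9718788; 9,718,788 required, 9,714,532 in favor — not approved.
Series B: a majority of 4712855 is 2356428; 2,356,428 required, 2,356,428 in favor — approved.
Series C: 3/5 of 1257388 = 754432.80, rounded up to 754433; 754,433 required, 754,646 in favor — approved.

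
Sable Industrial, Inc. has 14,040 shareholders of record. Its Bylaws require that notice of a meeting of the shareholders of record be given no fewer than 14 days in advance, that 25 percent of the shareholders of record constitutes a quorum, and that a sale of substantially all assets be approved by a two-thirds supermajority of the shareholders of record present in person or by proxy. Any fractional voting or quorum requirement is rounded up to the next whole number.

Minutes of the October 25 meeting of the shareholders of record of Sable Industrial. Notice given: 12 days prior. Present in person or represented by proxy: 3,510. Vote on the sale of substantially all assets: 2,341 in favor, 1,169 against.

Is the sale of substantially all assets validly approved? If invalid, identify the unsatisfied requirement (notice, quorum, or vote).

Notice: 12 days given; 14 required. Not satisfied.
Quorum: 25% of 14,040 = 3,510; 3,510 present. Satisfied.
Vote: requires two-thirds of those present (3,510); 2/3 of 3510 = 2340, so 2,340 needed; 2,341 in favor. Satisfied.

Invalid — notice requirement not satisfied.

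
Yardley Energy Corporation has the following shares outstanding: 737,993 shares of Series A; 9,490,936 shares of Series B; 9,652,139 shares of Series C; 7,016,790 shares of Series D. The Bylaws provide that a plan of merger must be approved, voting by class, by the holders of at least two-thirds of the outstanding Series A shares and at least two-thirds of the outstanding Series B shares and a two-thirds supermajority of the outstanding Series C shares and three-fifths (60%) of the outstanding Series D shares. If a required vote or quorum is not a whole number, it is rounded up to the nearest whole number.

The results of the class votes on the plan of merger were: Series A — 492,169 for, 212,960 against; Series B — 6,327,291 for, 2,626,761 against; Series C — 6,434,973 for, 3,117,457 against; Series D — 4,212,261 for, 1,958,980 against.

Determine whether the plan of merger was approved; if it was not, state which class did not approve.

Approved — every class gave the required vote.

Series A: 2/3 of 737993 = 491995.33, rounded up to 491996; 491,996 required, 492,169 in favor — approved.
Series B: 2/3 of 9490936 = 6327290.67, rounded up to 6327291; 6,327,291 required, 6,327,291 in favor — approved.
Series C: 2/3 of 9652139 = 6434759.33, rounded up to 6434760; 6,434,760 required, 6,434,973 in favor — approved.
Series D: 3/5 of 7016790 = 4210074; 4,210,074 required, 4,212,261 in favor — approved.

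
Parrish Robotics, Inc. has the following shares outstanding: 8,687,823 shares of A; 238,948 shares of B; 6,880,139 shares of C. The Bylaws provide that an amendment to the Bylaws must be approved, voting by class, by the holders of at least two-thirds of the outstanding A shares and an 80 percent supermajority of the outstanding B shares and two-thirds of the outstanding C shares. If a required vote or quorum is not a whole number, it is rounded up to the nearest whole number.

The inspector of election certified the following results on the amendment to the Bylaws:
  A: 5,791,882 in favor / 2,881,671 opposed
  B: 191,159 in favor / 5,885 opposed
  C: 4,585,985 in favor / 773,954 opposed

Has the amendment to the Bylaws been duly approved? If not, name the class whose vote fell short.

Not approved — the C shares did not give the required vote.

A: 2/3 of 8687823 = 5791882; 5,791,882 required, 5,791,882 in favor — approved.
B: 4/5 of 238948 = 191158.40, rounded up to 191159; 191,159 required, 191,159 in favor — approved.
C: 2/3 of 6880139 = 4586759.33, rounded up to 4586760; 4,586,760 required, 4,585,985 in favor — not approved.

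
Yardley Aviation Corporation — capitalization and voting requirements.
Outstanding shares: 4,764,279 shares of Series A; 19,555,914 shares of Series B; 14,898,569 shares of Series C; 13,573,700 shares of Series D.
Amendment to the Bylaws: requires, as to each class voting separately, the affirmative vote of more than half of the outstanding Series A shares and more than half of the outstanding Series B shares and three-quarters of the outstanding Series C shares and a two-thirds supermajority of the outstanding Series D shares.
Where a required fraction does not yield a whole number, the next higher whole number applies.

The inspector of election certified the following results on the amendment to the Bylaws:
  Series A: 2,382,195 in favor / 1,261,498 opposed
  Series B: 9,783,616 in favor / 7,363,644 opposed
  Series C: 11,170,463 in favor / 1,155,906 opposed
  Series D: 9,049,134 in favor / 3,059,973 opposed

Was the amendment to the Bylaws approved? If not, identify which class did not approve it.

Not approved — the Series C shares did not give the required vote.

Series A: a majority of 4764279 is 2382140; 2,382,140 required, 2,382,195 in favor — approved.
Series B: a majority of 19555914 is 9777958; 9,777,958 required, 9,783,616 in favor — approved.
Series C: 3/4 of 14898569 = 11173926.75, rounded up to 11173927; 11,173,927 required, 11,170,463 in favor — not approved.
Series D: 2/3 of 13573700 = 9049133.33, rounded up to 9049134; 9,049,134 required, 9,049,134 in favor — approved.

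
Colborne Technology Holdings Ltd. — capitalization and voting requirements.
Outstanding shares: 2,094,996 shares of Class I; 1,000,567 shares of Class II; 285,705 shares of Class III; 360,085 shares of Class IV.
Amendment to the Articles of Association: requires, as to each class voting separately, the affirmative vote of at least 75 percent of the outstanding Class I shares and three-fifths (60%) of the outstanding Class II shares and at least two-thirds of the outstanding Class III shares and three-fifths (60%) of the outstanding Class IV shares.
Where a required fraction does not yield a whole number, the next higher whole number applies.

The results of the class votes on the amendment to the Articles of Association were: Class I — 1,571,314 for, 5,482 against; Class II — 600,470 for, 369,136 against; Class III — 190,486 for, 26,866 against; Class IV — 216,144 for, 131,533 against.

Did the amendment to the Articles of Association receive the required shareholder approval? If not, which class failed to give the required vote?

Approved — every class gave the required vote.

Class I: 3/4 of 2094996 = 1571247; 1,571,247 required, 1,571,314 in favor — approved.
Class II: 3/5 of 1000567 = 600340.20, rounded up to 600341; 600,341 required, 600,470 in favor — approved.
Class III: 2/3 of 285705 = 190470; 190,470 required, 190,486 in favor — approved.
Class IV: 3/5 of 360085 = 216051; 216,051 required, 216,144 in favor — approved.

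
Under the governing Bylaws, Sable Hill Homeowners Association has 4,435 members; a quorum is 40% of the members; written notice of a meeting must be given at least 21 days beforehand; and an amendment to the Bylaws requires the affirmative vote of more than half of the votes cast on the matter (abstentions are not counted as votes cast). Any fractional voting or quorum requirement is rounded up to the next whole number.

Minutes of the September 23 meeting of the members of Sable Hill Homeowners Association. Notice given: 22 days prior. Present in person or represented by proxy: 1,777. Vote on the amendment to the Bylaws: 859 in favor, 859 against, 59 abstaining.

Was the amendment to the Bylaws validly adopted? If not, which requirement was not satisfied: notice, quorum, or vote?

Notice: 22 days given; 21 required. Satisfied.
Quorum: 40% of 4,435 = 1,774; 1,777 present. Satisfied.
Vote: requires a majority of the votes cast (1,777 − 59 abstaining = 1,718); a majority of 1718 is 860, so 860 needed; 859 in favor. Not satisfied.

Invalid — vote requirement not satisfied.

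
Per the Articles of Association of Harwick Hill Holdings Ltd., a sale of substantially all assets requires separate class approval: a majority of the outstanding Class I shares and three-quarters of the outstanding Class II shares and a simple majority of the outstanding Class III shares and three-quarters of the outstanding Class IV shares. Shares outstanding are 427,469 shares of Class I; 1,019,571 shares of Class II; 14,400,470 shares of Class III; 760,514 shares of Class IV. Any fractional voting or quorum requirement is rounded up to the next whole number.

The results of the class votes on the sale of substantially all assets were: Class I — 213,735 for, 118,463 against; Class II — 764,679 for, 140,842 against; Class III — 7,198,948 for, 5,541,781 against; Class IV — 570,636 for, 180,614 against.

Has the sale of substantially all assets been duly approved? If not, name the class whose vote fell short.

Class I: a majority of 427469 is 213735; 213,735 required, 213,735 in favor — approved.
Class II: 3/4 of 1019571 = 764678.25, rounded up to 764679; 764,679 required, 764,679 in favor — approved.
Class III: a majority of 14400470 is 7200236; 7,200,236 required, 7,198,948 in favor — not approved.
Class IV: 3/4 of 760514 = 570385.50, rounded up to 570386; 570,386 required, 570,636 in favor — approved.

Not approved — the Class III shares did not give the required vote.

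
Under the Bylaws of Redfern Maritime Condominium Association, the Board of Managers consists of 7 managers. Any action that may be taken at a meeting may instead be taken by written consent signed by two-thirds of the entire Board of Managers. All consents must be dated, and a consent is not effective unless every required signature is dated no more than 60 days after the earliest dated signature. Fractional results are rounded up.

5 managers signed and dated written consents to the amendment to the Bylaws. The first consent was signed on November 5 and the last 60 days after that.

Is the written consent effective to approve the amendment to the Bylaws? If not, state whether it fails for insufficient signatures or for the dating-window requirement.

Signatures required: two-thirds of 7 — 2/3 of 7 = 4.67, rounded up to 5, so 5 needed; 5 signed. Sufficient.
Dating window: the latest signature is 60 days after the earliest; the limit is 60 days. Within the window.

Effective — both the signature and dating-window requirements are satisfied.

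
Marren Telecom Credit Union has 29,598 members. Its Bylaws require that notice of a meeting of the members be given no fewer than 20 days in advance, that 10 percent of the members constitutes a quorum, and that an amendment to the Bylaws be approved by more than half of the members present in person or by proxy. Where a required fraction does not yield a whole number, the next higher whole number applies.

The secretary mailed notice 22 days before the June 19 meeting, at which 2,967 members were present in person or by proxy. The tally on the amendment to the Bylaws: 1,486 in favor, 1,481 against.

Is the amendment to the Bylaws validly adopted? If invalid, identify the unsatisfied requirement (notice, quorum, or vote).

Valid — all requirements satisfied.

Notice: 22 days given; 20 required. Satisfied.
Quorum: 10% of 29,598 = 2,959.80, rounded up to 2,960; 2,967 present. Satisfied.
Vote: requires a majority of those present (2,967); a majority of 2967 is 1484, so 1,484 needed; 1,486 in favor. Satisfied.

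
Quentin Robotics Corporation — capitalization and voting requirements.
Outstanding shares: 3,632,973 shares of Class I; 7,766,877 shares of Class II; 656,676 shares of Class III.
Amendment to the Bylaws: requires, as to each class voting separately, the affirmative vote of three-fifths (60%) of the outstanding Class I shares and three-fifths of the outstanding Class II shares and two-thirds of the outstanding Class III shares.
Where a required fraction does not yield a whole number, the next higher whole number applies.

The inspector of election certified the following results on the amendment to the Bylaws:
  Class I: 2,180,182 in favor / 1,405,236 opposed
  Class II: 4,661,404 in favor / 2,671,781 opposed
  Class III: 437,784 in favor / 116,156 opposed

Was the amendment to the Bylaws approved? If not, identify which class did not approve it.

Class I: 3/5 of 3632973 = 2179783.80, rounded up to 2179784; 2,179,784 required, 2,180,182 in favor — approved.
Class II: 3/5 of 7766877 = 4660126.20, rounded up to 4660127; 4,660,127 required, 4,661,404 in favor — approved.
Class III: 2/3 of 656676 = 437784; 437,784 required, 437,784 in favor — approved.

Approved — every class gave the required vote.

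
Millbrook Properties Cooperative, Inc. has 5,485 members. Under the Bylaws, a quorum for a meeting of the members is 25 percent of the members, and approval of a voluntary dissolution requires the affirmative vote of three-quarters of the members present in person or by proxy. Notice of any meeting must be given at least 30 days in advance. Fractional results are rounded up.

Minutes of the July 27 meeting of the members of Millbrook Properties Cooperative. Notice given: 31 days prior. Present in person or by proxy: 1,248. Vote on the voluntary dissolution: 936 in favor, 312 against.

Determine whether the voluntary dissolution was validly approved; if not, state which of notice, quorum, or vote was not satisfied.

Notice: 31 days given; 30 required. Satisfied.
Quorum: 25% of 5,485 = 1,371.25, rounded up to 1,372; 1,248 present. Not satisfied.
Vote: requires three-fourths of those present (1,248); 3/4 of 1248 = 936, so 936 needed; 936 in favor. Satisfied.

Invalid — quorum requirement not satisfied.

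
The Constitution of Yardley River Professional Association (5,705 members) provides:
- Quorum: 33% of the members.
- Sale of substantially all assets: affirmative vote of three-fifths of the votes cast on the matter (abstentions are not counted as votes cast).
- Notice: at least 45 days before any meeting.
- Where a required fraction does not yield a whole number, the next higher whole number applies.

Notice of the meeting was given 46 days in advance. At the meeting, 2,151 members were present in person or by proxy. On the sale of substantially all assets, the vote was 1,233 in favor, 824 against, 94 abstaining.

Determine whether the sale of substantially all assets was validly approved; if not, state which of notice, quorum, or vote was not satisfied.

Invalid — vote requirement not satisfied.

Notice: 46 days given; 45 required. Satisfied.
Quorum: 33% of 5,705 = 1,882.65, rounded up to 1,883; 2,151 present. Satisfied.
Vote: requires three-fifths of the votes cast (2,151 − 94 abstaining = 2,057); 3/5 of 2057 = 1234.20, rounded up to 1235, so 1,235 needed; 1,233 in favor. Not satisfied.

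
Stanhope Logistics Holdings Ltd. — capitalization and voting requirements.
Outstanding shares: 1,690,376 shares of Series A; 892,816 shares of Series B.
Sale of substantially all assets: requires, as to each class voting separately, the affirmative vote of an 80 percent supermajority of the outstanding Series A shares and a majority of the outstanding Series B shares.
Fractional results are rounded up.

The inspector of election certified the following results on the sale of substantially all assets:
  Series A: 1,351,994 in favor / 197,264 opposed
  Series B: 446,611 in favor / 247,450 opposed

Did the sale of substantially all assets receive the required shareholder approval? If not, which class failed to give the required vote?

Not approved — the Series A shares did not give the required vote.

Series A: 4/5 of 1690376 = 1352300.80, rounded up to 1352301; 1,352,301 required, 1,351,994 in favor — not approved.
Series B: a majority of 892816 is 446409; 446,409 required, 446,611 in favor — approved.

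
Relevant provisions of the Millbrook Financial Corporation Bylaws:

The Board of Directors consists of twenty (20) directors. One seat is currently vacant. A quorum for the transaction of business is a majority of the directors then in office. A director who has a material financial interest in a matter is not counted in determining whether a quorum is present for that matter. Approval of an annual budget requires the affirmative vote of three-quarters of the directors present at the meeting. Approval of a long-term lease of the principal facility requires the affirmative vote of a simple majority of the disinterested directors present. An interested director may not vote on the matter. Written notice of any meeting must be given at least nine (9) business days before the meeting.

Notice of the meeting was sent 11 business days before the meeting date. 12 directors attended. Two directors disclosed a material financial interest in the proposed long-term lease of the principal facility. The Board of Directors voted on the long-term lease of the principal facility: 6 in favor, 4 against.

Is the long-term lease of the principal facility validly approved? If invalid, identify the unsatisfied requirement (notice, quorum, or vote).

Notice: 11 business days given; 9 required (11 ≥ 9). Satisfied.
Quorum: 12 present, but the 2 interested directors do not count, leaving 10. Quorum is 10. Satisfied.
Vote: the long-term lease of the principal facility requires a majority of the disinterested directors present (12 − 2 = 10). A majority of 10 is 6, so 6 affirmative votes are needed; 6 voted in favor. Satisfied.

Valid — all requirements satisfied.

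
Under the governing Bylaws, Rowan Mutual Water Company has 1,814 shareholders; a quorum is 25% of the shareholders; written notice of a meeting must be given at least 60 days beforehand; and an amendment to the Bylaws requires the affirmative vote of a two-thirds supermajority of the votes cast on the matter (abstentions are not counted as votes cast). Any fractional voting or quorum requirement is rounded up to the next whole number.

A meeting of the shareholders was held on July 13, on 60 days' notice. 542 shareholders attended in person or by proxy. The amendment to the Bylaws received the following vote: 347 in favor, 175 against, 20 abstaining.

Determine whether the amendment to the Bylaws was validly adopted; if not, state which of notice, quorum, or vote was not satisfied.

Notice: 60 days given; 60 required. Satisfied.
Quorum: 25% of 1,814 = 453.50, rounded up to 454; 542 present. Satisfied.
Vote: requires two-thirds of the votes cast (542 − 20 abstaining = 522); 2/3 of 522 = 348, so 348 needed; 347 in favor. Not satisfied.

Invalid — vote requirement not satisfied.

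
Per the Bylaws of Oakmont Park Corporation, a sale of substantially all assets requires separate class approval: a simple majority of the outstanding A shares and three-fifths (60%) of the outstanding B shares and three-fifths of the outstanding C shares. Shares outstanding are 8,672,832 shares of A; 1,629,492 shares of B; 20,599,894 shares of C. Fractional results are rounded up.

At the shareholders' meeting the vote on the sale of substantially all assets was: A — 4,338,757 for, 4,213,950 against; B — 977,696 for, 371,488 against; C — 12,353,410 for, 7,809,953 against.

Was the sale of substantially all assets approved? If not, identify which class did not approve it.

Not approved — the C shares did not give the required vote.

A: a majority of 8672832 is 4336417; 4,336,417 required, 4,338,757 in favor — approved.
B: 3/5 of 1629492 = 977695.20, rounded up to 977696; 977,696 required, 977,696 in favor — approved.
C: 3/5 of 20599894 = 12359936.40, rounded up to 12359937; 12,359,937 required, 12,353,410 in favor — not approved.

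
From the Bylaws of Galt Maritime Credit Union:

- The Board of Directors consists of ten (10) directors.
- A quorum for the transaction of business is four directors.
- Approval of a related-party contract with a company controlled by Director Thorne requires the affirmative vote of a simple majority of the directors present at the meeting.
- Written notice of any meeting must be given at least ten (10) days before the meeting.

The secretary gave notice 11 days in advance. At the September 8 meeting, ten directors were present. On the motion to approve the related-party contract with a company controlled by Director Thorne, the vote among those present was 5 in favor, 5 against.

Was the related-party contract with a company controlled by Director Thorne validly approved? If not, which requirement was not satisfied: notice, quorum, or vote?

Notice: 11 days given; 10 required (11 ≥ 10). Satisfied.
Quorum: 10 present; quorum is 4. Satisfied.
Vote: the related-party contract with a company controlled by Director Thorne requires a majority of the directors present (10). A majority of 10 is 6, so 6 affirmative votes are needed; 5 voted in favor. Not satisfied.

Invalid — vote requirement not satisfied.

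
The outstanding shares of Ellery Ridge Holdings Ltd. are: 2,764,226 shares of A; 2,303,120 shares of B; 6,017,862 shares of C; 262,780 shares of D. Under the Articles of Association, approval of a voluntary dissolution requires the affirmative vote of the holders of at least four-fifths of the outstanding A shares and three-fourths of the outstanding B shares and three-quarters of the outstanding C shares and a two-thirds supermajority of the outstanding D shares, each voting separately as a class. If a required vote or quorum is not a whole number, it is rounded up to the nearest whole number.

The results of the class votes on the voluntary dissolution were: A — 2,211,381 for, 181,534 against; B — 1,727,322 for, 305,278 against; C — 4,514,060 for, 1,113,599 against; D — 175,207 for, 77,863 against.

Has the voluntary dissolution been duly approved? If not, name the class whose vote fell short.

Not approved — the B shares did not give the required vote.

A: 4/5 of 2764226 = 2211380.80, rounded up to 2211381; 2,211,381 required, 2,211,381 in favor — approved.
B: 3/4 of 2303120 = 1727340; 1,727,340 required, 1,727,322 in favor — not approved.
C: 3/4 of 6017862 = 4513396.50, rounded up to 4513397; 4,513,397 required, 4,514,060 in favor — approved.
D: 2/3 of 262780 = 175186.67, rounded up to 175187; 175,187 required, 175,207 in favor — approved.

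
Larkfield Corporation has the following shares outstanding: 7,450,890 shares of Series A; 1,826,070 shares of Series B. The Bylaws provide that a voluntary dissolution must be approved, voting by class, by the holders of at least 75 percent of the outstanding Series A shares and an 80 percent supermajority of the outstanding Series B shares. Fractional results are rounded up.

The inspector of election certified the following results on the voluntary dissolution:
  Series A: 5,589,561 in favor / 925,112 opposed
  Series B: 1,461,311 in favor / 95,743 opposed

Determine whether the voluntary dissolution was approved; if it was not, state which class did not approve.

Series A: 3/4 of 7450890 = 5588167.50, rounded up to 5588168; 5,588,168 required, 5,589,561 in favor — approved.
Series B: 4/5 of 1826070 = 1460856; 1,460,856 required, 1,461,311 in favor — approved.

Approved — every class gave the required vote.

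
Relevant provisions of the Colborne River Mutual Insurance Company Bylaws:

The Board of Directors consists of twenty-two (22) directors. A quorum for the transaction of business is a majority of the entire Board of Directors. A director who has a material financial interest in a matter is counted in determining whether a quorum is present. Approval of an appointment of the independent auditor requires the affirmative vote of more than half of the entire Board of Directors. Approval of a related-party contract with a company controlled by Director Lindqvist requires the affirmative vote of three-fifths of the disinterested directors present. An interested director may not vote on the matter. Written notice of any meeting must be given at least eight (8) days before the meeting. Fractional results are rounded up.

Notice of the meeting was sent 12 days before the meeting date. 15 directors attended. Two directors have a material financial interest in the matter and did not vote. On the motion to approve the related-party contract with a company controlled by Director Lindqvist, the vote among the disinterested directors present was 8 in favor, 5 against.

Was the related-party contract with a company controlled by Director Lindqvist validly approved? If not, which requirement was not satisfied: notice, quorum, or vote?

Notice: 12 days given; 8 required (12 ≥ 8). Satisfied.
Quorum: 15 present (interested directors count toward quorum); quorum is 12. Satisfied.
Vote: the related-party contract with a company controlled by Director Lindqvist requires three-fifths of the disinterested directors present (15 − 2 = 13). 3/5 of 13 = 7.80, rounded up to 8, so 8 affirmative votes are needed; 8 voted in favor. Satisfied.

Valid — all requirements satisfied.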